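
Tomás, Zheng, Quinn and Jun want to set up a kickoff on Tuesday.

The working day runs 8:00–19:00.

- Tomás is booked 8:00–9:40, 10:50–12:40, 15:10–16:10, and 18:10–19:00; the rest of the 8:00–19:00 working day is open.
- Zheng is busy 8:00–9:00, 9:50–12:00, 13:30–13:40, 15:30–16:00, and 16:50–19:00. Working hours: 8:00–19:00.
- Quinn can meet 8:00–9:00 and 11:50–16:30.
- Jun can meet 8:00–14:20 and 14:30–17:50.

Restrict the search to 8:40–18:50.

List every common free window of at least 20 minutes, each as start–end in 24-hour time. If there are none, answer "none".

12:40–13:30, 13:40–14:20, 14:30–15:10, 16:10–16:30

Tomás free within 08:00–19:00: 09:40–10:50, 12:40–15:10, 16:10–18:10.
Zheng free within 08:00–19:00: 09:00–09:50, 12:00–13:30, 13:40–15:30, 16:00–16:50.
Tomás ∩ Zheng: 09:40–09:50, 12:40–13:30, 13:40–15:10, 16:10–16:50.
Tomás ∩ Zheng ∩ Quinn: 12:40–13:30, 13:40–15:10, 16:10–16:30.
Tomás ∩ Zheng ∩ Quinn ∩ Jun: 12:40–13:30, 13:40–14:20, 14:30–15:10, 16:10–16:30.
Restricted to 08:40–18:50: 12:40–13:30, 13:40–14:20, 14:30–15:10, 16:10–16:30.
Windows ≥ 20 min: 12:40–13:30, 13:40–14:20, 14:30–15:10, 16:10–16:30.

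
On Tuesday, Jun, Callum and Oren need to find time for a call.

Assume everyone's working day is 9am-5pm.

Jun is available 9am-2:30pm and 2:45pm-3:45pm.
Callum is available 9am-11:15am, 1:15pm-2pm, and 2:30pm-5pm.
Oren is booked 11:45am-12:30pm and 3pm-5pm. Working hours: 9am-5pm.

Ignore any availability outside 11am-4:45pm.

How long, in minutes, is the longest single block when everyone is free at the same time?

Oren free within 09:00–17:00: 09:00–11:45, 12:30–15:00.
Jun ∩ Callum: 09:00–11:15, 13:15–14:00, 14:45–15:45.
Jun ∩ Callum ∩ Oren: 09:00–11:15, 13:15–14:00, 14:45–15:00.
Restricted to 11:00–16:45: 11:00–11:15, 13:15–14:00, 14:45–15:00.
Common window lengths: 15, 45, 15 min; longest is 45.

45 minutes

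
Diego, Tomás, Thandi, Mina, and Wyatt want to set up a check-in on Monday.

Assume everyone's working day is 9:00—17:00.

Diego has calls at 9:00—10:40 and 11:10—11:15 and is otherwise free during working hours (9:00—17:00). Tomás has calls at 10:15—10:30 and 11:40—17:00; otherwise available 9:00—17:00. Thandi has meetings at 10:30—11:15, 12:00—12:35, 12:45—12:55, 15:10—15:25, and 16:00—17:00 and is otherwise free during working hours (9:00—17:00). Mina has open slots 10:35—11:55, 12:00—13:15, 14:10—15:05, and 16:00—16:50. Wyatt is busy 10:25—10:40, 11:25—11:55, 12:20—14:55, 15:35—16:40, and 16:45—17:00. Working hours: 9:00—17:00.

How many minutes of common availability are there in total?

10 minutes

Diego free within 09:00–17:00: 10:40–11:10, 11:15–17:00.
Tomás free within 09:00–17:00: 09:00–10:15, 10:30–11:40.
Thandi free within 09:00–17:00: 09:00–10:30, 11:15–12:00, 12:35–12:45, 12:55–15:10, 15:25–16:00.
Wyatt free within 09:00–17:00: 09:00–10:25, 10:40–11:25, 11:55–12:20, 14:55–15:35, 16:40–16:45.
Diego ∩ Tomás: 10:40–11:10, 11:15–11:40.
Diego ∩ Tomás ∩ Thandi: 11:15–11:40.
Diego ∩ Tomás ∩ Thandi ∩ Mina: 11:15–11:40.
Diego ∩ Tomás ∩ Thandi ∩ Mina ∩ Wyatt: 11:15–11:25.
Total common minutes: 10.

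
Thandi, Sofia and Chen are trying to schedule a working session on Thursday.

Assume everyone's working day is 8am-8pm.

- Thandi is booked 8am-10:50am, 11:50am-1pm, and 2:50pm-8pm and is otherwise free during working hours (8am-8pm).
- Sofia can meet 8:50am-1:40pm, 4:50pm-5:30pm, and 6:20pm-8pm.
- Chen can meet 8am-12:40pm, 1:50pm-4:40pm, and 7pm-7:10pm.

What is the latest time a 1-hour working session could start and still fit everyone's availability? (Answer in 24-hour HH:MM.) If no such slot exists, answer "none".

10:50

Thandi free within 08:00–20:00: 10:50–11:50, 13:00–14:50.
Thandi ∩ Sofia: 10:50–11:50, 13:00–13:40.
Thandi ∩ Sofia ∩ Chen: 10:50–11:50.
Windows ≥ 60 min: 10:50–11:50.
Latest start in the last window 10:50–11:50 is 11:50 − 60 min = 10:50.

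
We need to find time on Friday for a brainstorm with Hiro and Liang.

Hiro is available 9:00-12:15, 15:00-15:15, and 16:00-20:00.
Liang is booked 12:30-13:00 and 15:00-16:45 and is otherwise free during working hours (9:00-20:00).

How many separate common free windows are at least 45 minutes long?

2

Liang free within 09:00–20:00: 09:00–12:30, 13:00–15:00, 16:45–20:00.
Hiro ∩ Liang: 09:00–12:15, 16:45–20:00.
Windows ≥ 45 min: 09:00–12:15, 16:45–20:00.
That's 2 windows.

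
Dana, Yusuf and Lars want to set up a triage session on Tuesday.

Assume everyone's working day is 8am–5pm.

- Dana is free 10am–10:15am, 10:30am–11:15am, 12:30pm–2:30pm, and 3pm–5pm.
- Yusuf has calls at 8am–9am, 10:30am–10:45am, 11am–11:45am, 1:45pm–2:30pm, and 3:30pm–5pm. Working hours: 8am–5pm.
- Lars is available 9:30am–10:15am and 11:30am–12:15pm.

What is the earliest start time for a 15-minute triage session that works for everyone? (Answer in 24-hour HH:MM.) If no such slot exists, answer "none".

10:00

Yusuf free within 08:00–17:00: 09:00–10:30, 10:45–11:00, 11:45–13:45, 14:30–15:30.
Dana ∩ Yusuf: 10:00–10:15, 10:45–11:00, 12:30–13:45, 15:00–15:30.
Dana ∩ Yusuf ∩ Lars: 10:00–10:15.
Windows ≥ 15 min: 10:00–10:15.
Earliest such window starts at 10:00.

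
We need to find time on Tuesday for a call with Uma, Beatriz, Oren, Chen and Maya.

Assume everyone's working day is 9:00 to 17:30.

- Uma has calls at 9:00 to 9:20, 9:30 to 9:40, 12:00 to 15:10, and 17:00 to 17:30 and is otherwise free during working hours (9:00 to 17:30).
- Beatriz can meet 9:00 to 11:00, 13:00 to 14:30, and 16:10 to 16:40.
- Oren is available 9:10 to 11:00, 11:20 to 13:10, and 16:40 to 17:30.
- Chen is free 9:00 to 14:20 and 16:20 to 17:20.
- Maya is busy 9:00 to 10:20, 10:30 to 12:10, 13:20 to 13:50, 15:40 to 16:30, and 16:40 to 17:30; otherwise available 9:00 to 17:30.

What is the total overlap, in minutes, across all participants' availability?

10 minutes

Uma free within 09:00–17:30: 09:20–09:30, 09:40–12:00, 15:10–17:00.
Maya free within 09:00–17:30: 10:20–10:30, 12:10–13:20, 13:50–15:40, 16:30–16:40.
Uma ∩ Beatriz: 09:20–09:30, 09:40–11:00, 16:10–16:40.
Uma ∩ Beatriz ∩ Oren: 09:20–09:30, 09:40–11:00.
Uma ∩ Beatriz ∩ Oren ∩ Chen: 09:20–09:30, 09:40–11:00.
Uma ∩ Beatriz ∩ Oren ∩ Chen ∩ Maya: 10:20–10:30.
Total common minutes: 10.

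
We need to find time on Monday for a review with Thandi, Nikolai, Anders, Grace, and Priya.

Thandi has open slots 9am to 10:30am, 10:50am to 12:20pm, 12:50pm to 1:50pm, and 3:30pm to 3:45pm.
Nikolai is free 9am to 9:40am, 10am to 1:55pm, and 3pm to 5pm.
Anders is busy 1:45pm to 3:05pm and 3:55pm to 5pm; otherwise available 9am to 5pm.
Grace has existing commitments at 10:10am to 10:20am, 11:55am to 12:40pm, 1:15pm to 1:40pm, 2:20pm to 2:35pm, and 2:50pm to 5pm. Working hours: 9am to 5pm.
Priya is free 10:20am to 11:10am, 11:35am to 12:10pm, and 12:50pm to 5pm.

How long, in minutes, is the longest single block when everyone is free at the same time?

25 minutes

Anders free within 09:00–17:00: 09:00–13:45, 15:05–15:55.
Grace free within 09:00–17:00: 09:00–10:10, 10:20–11:55, 12:40–13:15, 13:40–14:20, 14:35–14:50.
Thandi ∩ Nikolai: 09:00–09:40, 10:00–10:30, 10:50–12:20, 12:50–13:50, 15:30–15:45.
Thandi ∩ Nikolai ∩ Anders: 09:00–09:40, 10:00–10:30, 10:50–12:20, 12:50–13:45, 15:30–15:45.
Thandi ∩ Nikolai ∩ Anders ∩ Grace: 09:00–09:40, 10:00–10:10, 10:20–10:30, 10:50–11:55, 12:50–13:15, 13:40–13:45.
Thandi ∩ Nikolai ∩ Anders ∩ Grace ∩ Priya: 10:20–10:30, 10:50–11:10, 11:35–11:55, 12:50–13:15, 13:40–13:45.
Common window lengths: 10, 20, 20, 25, 5 min; longest is 25.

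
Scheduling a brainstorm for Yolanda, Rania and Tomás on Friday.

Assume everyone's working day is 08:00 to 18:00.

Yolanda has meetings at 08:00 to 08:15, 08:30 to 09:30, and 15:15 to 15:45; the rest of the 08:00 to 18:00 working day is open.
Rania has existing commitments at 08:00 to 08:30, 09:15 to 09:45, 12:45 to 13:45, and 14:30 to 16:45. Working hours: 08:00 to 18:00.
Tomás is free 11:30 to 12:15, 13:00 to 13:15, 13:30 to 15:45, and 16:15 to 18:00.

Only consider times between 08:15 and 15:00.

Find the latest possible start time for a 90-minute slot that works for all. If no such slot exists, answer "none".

Yolanda free within 08:00–18:00: 08:15–08:30, 09:30–15:15, 15:45–18:00.
Rania free within 08:00–18:00: 08:30–09:15, 09:45–12:45, 13:45–14:30, 16:45–18:00.
Yolanda ∩ Rania: 09:45–12:45, 13:45–14:30, 16:45–18:00.
Yolanda ∩ Rania ∩ Tomás: 11:30–12:15, 13:45–14:30, 16:45–18:00.
Restricted to 08:15–15:00: 11:30–12:15, 13:45–14:30.
Windows ≥ 90 min: (none).

none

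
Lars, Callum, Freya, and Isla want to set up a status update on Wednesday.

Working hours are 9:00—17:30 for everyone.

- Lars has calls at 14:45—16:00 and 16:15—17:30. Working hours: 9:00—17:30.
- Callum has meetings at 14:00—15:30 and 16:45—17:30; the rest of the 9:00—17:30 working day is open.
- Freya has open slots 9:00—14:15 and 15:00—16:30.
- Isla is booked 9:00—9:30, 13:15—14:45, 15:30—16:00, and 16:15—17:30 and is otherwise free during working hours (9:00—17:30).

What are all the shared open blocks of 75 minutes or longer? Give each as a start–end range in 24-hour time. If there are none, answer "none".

Lars free within 09:00–17:30: 09:00–14:45, 16:00–16:15.
Callum free within 09:00–17:30: 09:00–14:00, 15:30–16:45.
Isla free within 09:00–17:30: 09:30–13:15, 14:45–15:30, 16:00–16:15.
Lars ∩ Callum: 09:00–14:00, 16:00–16:15.
Lars ∩ Callum ∩ Freya: 09:00–14:00, 16:00–16:15.
Lars ∩ Callum ∩ Freya ∩ Isla: 09:30–13:15, 16:00–16:15.
Windows ≥ 75 min: 09:30–13:15.

09:30–13:15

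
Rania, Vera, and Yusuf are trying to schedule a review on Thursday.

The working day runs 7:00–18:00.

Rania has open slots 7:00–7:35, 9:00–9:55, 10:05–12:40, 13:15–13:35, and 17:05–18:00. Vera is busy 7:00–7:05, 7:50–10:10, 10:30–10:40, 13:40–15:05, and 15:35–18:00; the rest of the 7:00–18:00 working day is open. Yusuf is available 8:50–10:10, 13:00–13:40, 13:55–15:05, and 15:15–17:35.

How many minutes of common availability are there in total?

20 minutes

Vera free within 07:00–18:00: 07:05–07:50, 10:10–10:30, 10:40–13:40, 15:05–15:35.
Rania ∩ Vera: 07:05–07:35, 10:10–10:30, 10:40–12:40, 13:15–13:35.
Rania ∩ Vera ∩ Yusuf: 13:15–13:35.
Total common minutes: 20.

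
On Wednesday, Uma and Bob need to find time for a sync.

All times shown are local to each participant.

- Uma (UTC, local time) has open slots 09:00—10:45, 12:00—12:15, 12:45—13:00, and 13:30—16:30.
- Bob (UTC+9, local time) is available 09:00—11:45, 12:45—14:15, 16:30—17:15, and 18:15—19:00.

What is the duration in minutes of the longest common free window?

45 minutes

Uma → UTC: 09:00–10:45, 12:00–12:15, 12:45–13:00, 13:30–16:30.
Bob → UTC: 00:00–02:45, 03:45–05:15, 07:30–08:15, 09:15–10:00.
Uma ∩ Bob: 09:15–10:00.
Single common window of 45 minutes.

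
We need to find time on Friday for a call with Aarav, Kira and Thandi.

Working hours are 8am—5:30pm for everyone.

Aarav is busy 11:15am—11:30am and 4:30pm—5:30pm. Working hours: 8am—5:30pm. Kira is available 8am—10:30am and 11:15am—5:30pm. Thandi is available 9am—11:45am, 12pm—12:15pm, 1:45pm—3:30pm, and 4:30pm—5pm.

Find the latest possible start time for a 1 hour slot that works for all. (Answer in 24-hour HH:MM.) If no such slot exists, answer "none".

14:30

Aarav free within 08:00–17:30: 08:00–11:15, 11:30–16:30.
Aarav ∩ Kira: 08:00–10:30, 11:30–16:30.
Aarav ∩ Kira ∩ Thandi: 09:00–10:30, 11:30–11:45, 12:00–12:15, 13:45–15:30.
Windows ≥ 60 min: 09:00–10:30, 13:45–15:30.
Latest start in the last window 13:45–15:30 is 15:30 − 60 min = 14:30.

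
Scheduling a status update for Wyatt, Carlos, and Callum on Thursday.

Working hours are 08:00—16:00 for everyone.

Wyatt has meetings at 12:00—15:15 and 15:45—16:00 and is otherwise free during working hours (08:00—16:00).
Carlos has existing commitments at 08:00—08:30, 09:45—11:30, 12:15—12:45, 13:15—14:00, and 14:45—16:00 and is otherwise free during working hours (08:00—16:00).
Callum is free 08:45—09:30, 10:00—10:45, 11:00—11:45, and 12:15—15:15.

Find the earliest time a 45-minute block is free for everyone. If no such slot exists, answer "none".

08:45

Wyatt free within 08:00–16:00: 08:00–12:00, 15:15–15:45.
Carlos free within 08:00–16:00: 08:30–09:45, 11:30–12:15, 12:45–13:15, 14:00–14:45.
Wyatt ∩ Carlos: 08:30–09:45, 11:30–12:00.
Wyatt ∩ Carlos ∩ Callum: 08:45–09:30, 11:30–11:45.
Windows ≥ 45 min: 08:45–09:30.
Earliest such window starts at 08:45.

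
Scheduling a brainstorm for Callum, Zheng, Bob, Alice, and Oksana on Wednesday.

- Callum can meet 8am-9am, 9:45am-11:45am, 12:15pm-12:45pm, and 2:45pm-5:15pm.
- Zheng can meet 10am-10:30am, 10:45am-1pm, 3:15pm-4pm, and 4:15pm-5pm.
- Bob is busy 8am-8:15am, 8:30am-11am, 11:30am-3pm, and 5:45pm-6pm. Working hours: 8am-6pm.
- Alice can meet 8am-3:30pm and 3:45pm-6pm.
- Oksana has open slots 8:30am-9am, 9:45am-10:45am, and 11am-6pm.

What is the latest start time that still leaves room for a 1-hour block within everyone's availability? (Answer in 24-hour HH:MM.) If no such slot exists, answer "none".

Bob free within 08:00–18:00: 08:15–08:30, 11:00–11:30, 15:00–17:45.
Callum ∩ Zheng: 10:00–10:30, 10:45–11:45, 12:15–12:45, 15:15–16:00, 16:15–17:00.
Callum ∩ Zheng ∩ Bob: 11:00–11:30, 15:15–16:00, 16:15–17:00.
Callum ∩ Zheng ∩ Bob ∩ Alice: 11:00–11:30, 15:15–15:30, 15:45–16:00, 16:15–17:00.
Callum ∩ Zheng ∩ Bob ∩ Alice ∩ Oksana: 11:00–11:30, 15:15–15:30, 15:45–16:00, 16:15–17:00.
Windows ≥ 60 min: (none).

none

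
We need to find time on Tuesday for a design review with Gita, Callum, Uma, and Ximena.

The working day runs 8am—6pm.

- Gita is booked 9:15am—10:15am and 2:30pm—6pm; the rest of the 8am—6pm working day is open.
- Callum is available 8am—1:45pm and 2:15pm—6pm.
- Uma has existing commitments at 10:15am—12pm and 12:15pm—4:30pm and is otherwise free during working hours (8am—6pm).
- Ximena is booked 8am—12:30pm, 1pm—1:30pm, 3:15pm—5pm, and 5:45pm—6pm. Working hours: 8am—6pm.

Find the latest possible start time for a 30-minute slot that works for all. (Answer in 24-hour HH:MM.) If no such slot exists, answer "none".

Gita free within 08:00–18:00: 08:00–09:15, 10:15–14:30.
Uma free within 08:00–18:00: 08:00–10:15, 12:00–12:15, 16:30–18:00.
Ximena free within 08:00–18:00: 12:30–13:00, 13:30–15:15, 17:00–17:45.
Gita ∩ Callum: 08:00–09:15, 10:15–13:45, 14:15–14:30.
Gita ∩ Callum ∩ Uma: 08:00–09:15, 12:00–12:15.
Gita ∩ Callum ∩ Uma ∩ Ximena: (none).
Windows ≥ 30 min: (none).

none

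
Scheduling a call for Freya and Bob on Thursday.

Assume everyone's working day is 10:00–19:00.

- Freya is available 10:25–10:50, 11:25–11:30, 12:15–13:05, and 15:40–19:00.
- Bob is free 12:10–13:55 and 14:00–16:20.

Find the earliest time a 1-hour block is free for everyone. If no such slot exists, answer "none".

Freya ∩ Bob: 12:15–13:05, 15:40–16:20.
Windows ≥ 60 min: (none).

none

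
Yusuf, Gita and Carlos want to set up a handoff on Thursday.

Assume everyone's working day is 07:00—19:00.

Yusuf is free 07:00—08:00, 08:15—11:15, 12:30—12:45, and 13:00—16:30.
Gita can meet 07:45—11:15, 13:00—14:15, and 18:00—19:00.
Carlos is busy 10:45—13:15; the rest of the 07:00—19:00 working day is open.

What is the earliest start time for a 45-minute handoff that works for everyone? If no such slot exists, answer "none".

Carlos free within 07:00–19:00: 07:00–10:45, 13:15–19:00.
Yusuf ∩ Gita: 07:45–08:00, 08:15–11:15, 13:00–14:15.
Yusuf ∩ Gita ∩ Carlos: 07:45–08:00, 08:15–10:45, 13:15–14:15.
Windows ≥ 45 min: 08:15–10:45, 13:15–14:15.
Earliest such window starts at 08:15.

08:15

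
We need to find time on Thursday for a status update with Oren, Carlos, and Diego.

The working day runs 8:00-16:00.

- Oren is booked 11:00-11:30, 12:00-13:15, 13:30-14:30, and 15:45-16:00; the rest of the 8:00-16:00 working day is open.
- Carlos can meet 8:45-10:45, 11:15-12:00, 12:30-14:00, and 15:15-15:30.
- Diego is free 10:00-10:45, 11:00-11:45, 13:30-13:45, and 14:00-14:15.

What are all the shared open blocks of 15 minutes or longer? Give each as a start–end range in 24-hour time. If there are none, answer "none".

10:00–10:45, 11:30–11:45

Oren free within 08:00–16:00: 08:00–11:00, 11:30–12:00, 13:15–13:30, 14:30–15:45.
Oren ∩ Carlos: 08:45–10:45, 11:30–12:00, 13:15–13:30, 15:15–15:30.
Oren ∩ Carlos ∩ Diego: 10:00–10:45, 11:30–11:45.
Windows ≥ 15 min: 10:00–10:45, 11:30–11:45.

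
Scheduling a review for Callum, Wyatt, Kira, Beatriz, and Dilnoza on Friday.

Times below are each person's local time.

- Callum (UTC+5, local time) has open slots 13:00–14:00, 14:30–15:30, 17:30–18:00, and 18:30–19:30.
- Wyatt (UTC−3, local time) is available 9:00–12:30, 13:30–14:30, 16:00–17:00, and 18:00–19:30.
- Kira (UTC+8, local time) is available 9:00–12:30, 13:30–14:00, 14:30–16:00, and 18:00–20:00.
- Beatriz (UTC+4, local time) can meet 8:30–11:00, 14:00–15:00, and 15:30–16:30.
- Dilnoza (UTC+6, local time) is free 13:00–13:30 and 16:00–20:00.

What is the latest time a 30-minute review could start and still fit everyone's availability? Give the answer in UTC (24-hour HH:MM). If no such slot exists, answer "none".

none

Callum → UTC: 08:00–09:00, 09:30–10:30, 12:30–13:00, 13:30–14:30.
Wyatt → UTC: 12:00–15:30, 16:30–17:30, 19:00–20:00, 21:00–22:30.
Kira → UTC: 01:00–04:30, 05:30–06:00, 06:30–08:00, 10:00–12:00.
Beatriz → UTC: 04:30–07:00, 10:00–11:00, 11:30–12:30.
Dilnoza → UTC: 07:00–07:30, 10:00–14:00.
Callum ∩ Wyatt: 12:30–13:00, 13:30–14:30.
Callum ∩ Wyatt ∩ Kira: (none).
Callum ∩ Wyatt ∩ Kira ∩ Beatriz: (none).
Callum ∩ Wyatt ∩ Kira ∩ Beatriz ∩ Dilnoza: (none).
Windows ≥ 30 min: (none).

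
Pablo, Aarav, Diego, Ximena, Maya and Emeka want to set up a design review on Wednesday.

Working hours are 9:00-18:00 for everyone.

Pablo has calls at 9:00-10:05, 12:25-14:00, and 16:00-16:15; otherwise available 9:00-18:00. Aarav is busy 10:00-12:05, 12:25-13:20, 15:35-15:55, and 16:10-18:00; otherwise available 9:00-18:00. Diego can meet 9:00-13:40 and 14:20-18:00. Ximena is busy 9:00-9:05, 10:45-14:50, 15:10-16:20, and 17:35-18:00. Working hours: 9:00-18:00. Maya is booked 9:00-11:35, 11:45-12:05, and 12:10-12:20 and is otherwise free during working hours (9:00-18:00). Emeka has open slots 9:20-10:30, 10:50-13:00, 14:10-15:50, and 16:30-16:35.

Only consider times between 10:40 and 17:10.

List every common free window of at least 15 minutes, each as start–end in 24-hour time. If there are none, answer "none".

14:50–15:10

Pablo free within 09:00–18:00: 10:05–12:25, 14:00–16:00, 16:15–18:00.
Aarav free within 09:00–18:00: 09:00–10:00, 12:05–12:25, 13:20–15:35, 15:55–16:10.
Ximena free within 09:00–18:00: 09:05–10:45, 14:50–15:10, 16:20–17:35.
Maya free within 09:00–18:00: 11:35–11:45, 12:05–12:10, 12:20–18:00.
Pablo ∩ Aarav: 12:05–12:25, 14:00–15:35, 15:55–16:00.
Pablo ∩ Aarav ∩ Diego: 12:05–12:25, 14:20–15:35, 15:55–16:00.
Pablo ∩ Aarav ∩ Diego ∩ Ximena: 14:50–15:10.
Pablo ∩ Aarav ∩ Diego ∩ Ximena ∩ Maya: 14:50–15:10.
Pablo ∩ Aarav ∩ Diego ∩ Ximena ∩ Maya ∩ Emeka: 14:50–15:10.
Restricted to 10:40–17:10: 14:50–15:10.
Windows ≥ 15 min: 14:50–15:10.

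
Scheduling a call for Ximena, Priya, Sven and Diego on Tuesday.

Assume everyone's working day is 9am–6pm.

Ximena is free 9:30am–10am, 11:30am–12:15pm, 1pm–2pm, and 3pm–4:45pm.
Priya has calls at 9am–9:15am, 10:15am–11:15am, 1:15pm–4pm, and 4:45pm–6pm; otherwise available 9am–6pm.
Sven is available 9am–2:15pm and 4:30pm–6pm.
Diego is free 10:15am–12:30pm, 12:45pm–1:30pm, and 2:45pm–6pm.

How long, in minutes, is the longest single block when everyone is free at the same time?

Priya free within 09:00–18:00: 09:15–10:15, 11:15–13:15, 16:00–16:45.
Ximena ∩ Priya: 09:30–10:00, 11:30–12:15, 13:00–13:15, 16:00–16:45.
Ximena ∩ Priya ∩ Sven: 09:30–10:00, 11:30–12:15, 13:00–13:15, 16:30–16:45.
Ximena ∩ Priya ∩ Sven ∩ Diego: 11:30–12:15, 13:00–13:15, 16:30–16:45.
Common window lengths: 45, 15, 15 min; longest is 45.

45 minutes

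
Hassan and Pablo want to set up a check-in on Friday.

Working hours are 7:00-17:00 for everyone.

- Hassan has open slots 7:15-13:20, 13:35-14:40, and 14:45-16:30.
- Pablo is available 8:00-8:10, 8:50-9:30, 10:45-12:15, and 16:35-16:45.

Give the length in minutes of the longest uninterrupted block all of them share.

90 minutes

Hassan ∩ Pablo: 08:00–08:10, 08:50–09:30, 10:45–12:15.
Common window lengths: 10, 40, 90 min; longest is 90.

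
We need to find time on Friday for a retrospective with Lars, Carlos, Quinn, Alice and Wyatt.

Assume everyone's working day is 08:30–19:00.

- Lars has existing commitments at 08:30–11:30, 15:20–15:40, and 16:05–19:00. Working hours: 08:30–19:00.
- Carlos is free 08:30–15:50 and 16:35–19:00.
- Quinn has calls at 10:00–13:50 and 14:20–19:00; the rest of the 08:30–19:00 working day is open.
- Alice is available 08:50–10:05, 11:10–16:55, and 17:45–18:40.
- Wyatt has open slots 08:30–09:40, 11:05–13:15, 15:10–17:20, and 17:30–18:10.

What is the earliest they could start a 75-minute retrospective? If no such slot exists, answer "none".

Lars free within 08:30–19:00: 11:30–15:20, 15:40–16:05.
Quinn free within 08:30–19:00: 08:30–10:00, 13:50–14:20.
Lars ∩ Carlos: 11:30–15:20, 15:40–15:50.
Lars ∩ Carlos ∩ Quinn: 13:50–14:20.
Lars ∩ Carlos ∩ Quinn ∩ Alice: 13:50–14:20.
Lars ∩ Carlos ∩ Quinn ∩ Alice ∩ Wyatt: (none).
Windows ≥ 75 min: (none).

none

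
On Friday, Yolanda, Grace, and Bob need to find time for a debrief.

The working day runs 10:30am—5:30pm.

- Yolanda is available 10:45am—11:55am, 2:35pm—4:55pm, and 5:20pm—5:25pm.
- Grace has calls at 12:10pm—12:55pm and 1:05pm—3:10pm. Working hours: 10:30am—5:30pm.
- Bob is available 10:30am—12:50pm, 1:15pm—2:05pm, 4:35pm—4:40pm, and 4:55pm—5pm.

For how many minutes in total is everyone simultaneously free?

75 minutes

Grace free within 10:30–17:30: 10:30–12:10, 12:55–13:05, 15:10–17:30.
Yolanda ∩ Grace: 10:45–11:55, 15:10–16:55, 17:20–17:25.
Yolanda ∩ Grace ∩ Bob: 10:45–11:55, 16:35–16:40.
Total common minutes: 70 + 5 = 75.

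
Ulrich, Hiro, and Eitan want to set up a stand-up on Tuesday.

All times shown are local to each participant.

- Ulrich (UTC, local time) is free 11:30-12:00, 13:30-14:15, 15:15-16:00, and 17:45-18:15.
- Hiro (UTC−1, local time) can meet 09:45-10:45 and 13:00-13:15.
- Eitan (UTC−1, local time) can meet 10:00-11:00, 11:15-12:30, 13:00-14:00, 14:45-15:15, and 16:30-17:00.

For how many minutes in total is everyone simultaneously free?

30 minutes

Ulrich → UTC: 11:30–12:00, 13:30–14:15, 15:15–16:00, 17:45–18:15.
Hiro → UTC: 10:45–11:45, 14:00–14:15.
Eitan → UTC: 11:00–12:00, 12:15–13:30, 14:00–15:00, 15:45–16:15, 17:30–18:00.
Ulrich ∩ Hiro: 11:30–11:45, 14:00–14:15.
Ulrich ∩ Hiro ∩ Eitan: 11:30–11:45, 14:00–14:15.
Total common minutes: 15 + 15 = 30.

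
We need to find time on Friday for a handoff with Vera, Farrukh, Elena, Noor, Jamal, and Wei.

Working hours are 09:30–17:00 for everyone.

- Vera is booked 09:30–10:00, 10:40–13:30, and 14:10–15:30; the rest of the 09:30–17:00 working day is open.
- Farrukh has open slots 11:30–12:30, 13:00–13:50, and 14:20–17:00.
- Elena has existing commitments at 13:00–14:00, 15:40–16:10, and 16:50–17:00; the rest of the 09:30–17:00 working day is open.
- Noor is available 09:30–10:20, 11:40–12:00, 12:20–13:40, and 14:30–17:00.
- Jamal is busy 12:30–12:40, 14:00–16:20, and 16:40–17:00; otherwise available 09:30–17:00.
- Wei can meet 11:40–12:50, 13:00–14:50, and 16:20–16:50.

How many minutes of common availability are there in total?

Vera free within 09:30–17:00: 10:00–10:40, 13:30–14:10, 15:30–17:00.
Elena free within 09:30–17:00: 09:30–13:00, 14:00–15:40, 16:10–16:50.
Jamal free within 09:30–17:00: 09:30–12:30, 12:40–14:00, 16:20–16:40.
Vera ∩ Farrukh: 13:30–13:50, 15:30–17:00.
Vera ∩ Farrukh ∩ Elena: 15:30–15:40, 16:10–16:50.
Vera ∩ Farrukh ∩ Elena ∩ Noor: 15:30–15:40, 16:10–16:50.
Vera ∩ Farrukh ∩ Elena ∩ Noor ∩ Jamal: 16:20–16:40.
Vera ∩ Farrukh ∩ Elena ∩ Noor ∩ Jamal ∩ Wei: 16:20–16:40.
Total common minutes: 20.

20 minutes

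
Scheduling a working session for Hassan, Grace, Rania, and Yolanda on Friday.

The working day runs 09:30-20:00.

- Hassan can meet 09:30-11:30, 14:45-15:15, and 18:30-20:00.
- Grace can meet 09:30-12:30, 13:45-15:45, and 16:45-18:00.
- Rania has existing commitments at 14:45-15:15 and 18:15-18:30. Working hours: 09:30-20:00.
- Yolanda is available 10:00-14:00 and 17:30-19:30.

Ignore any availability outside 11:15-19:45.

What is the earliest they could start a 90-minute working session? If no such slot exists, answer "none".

Rania free within 09:30–20:00: 09:30–14:45, 15:15–18:15, 18:30–20:00.
Hassan ∩ Grace: 09:30–11:30, 14:45–15:15.
Hassan ∩ Grace ∩ Rania: 09:30–11:30.
Hassan ∩ Grace ∩ Rania ∩ Yolanda: 10:00–11:30.
Restricted to 11:15–19:45: 11:15–11:30.
Windows ≥ 90 min: (none).

none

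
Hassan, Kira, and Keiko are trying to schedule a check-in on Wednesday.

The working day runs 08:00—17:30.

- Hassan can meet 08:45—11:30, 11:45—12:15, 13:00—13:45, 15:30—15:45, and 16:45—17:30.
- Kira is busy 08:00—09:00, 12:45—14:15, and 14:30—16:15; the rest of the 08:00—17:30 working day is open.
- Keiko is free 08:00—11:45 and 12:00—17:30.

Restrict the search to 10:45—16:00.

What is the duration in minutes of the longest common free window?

Kira free within 08:00–17:30: 09:00–12:45, 14:15–14:30, 16:15–17:30.
Hassan ∩ Kira: 09:00–11:30, 11:45–12:15, 16:45–17:30.
Hassan ∩ Kira ∩ Keiko: 09:00–11:30, 12:00–12:15, 16:45–17:30.
Restricted to 10:45–16:00: 10:45–11:30, 12:00–12:15.
Common window lengths: 45, 15 min; longest is 45.

45 minutes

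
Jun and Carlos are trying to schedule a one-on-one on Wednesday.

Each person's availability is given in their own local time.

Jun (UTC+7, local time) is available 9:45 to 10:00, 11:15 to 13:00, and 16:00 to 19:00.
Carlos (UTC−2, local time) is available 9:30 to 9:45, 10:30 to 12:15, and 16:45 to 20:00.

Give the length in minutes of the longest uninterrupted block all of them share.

15 minutes

Jun → UTC: 02:45–03:00, 04:15–06:00, 09:00–12:00.
Carlos → UTC: 11:30–11:45, 12:30–14:15, 18:45–22:00.
Jun ∩ Carlos: 11:30–11:45.
Single common window of 15 minutes.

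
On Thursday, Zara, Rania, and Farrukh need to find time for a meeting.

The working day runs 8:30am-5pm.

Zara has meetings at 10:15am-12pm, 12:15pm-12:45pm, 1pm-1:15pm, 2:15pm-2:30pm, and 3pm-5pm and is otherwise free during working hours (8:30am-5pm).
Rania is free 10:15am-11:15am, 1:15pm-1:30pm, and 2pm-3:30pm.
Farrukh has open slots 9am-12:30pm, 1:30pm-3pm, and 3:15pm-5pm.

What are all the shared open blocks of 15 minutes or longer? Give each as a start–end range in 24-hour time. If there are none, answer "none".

Zara free within 08:30–17:00: 08:30–10:15, 12:00–12:15, 12:45–13:00, 13:15–14:15, 14:30–15:00.
Zara ∩ Rania: 13:15–13:30, 14:00–14:15, 14:30–15:00.
Zara ∩ Rania ∩ Farrukh: 14:00–14:15, 14:30–15:00.
Windows ≥ 15 min: 14:00–14:15, 14:30–15:00.

14:00–14:15, 14:30–15:00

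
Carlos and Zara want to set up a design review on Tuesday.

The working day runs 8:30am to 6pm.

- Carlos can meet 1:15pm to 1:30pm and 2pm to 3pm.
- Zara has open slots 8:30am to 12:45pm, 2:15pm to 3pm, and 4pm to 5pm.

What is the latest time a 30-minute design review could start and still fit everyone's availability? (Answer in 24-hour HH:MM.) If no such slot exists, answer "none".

14:30

Carlos ∩ Zara: 14:15–15:00.
Windows ≥ 30 min: 14:15–15:00.
Latest start in the last window 14:15–15:00 is 15:00 − 30 min = 14:30.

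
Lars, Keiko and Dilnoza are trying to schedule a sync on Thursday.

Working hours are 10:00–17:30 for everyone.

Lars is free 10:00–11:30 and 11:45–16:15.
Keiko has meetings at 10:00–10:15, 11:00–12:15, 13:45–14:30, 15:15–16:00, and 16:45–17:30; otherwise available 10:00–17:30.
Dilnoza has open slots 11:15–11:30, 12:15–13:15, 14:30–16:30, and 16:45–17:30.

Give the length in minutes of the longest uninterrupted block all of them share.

60 minutes

Keiko free within 10:00–17:30: 10:15–11:00, 12:15–13:45, 14:30–15:15, 16:00–16:45.
Lars ∩ Keiko: 10:15–11:00, 12:15–13:45, 14:30–15:15, 16:00–16:15.
Lars ∩ Keiko ∩ Dilnoza: 12:15–13:15, 14:30–15:15, 16:00–16:15.
Common window lengths: 60, 45, 15 min; longest is 60.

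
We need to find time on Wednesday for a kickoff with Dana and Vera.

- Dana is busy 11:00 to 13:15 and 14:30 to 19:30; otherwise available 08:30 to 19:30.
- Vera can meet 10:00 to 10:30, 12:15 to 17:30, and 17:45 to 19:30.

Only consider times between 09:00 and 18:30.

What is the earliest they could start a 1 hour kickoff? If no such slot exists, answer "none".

Dana free within 08:30–19:30: 08:30–11:00, 13:15–14:30.
Dana ∩ Vera: 10:00–10:30, 13:15–14:30.
Restricted to 09:00–18:30: 10:00–10:30, 13:15–14:30.
Windows ≥ 60 min: 13:15–14:30.
Earliest such window starts at 13:15.

13:15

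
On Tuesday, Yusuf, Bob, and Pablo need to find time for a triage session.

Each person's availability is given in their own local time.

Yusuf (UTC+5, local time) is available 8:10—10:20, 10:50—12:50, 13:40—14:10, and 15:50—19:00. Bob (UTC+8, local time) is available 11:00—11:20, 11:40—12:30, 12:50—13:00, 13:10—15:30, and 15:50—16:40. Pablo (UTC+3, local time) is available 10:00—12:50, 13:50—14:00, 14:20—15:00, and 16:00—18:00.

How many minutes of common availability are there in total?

30 minutes

Yusuf → UTC: 03:10–05:20, 05:50–07:50, 08:40–09:10, 10:50–14:00.
Bob → UTC: 03:00–03:20, 03:40–04:30, 04:50–05:00, 05:10–07:30, 07:50–08:40.
Pablo → UTC: 07:00–09:50, 10:50–11:00, 11:20–12:00, 13:00–15:00.
Yusuf ∩ Bob: 03:10–03:20, 03:40–04:30, 04:50–05:00, 05:10–05:20, 05:50–07:30.
Yusuf ∩ Bob ∩ Pablo: 07:00–07:30.
Total common minutes: 30.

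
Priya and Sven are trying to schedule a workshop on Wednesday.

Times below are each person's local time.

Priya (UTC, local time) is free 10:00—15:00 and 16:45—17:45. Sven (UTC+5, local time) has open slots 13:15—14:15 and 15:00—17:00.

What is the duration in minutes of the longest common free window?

120 minutes

Priya → UTC: 10:00–15:00, 16:45–17:45.
Sven → UTC: 08:15–09:15, 10:00–12:00.
Priya ∩ Sven: 10:00–12:00.
Single common window of 120 minutes.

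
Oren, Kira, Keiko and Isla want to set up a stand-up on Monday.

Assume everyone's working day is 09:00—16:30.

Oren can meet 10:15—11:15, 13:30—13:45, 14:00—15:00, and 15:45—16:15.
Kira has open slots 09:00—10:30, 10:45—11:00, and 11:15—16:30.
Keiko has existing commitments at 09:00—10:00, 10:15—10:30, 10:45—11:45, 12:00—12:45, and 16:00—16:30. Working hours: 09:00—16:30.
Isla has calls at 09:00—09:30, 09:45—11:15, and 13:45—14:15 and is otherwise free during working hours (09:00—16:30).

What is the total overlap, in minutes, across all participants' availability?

75 minutes

Keiko free within 09:00–16:30: 10:00–10:15, 10:30–10:45, 11:45–12:00, 12:45–16:00.
Isla free within 09:00–16:30: 09:30–09:45, 11:15–13:45, 14:15–16:30.
Oren ∩ Kira: 10:15–10:30, 10:45–11:00, 13:30–13:45, 14:00–15:00, 15:45–16:15.
Oren ∩ Kira ∩ Keiko: 13:30–13:45, 14:00–15:00, 15:45–16:00.
Oren ∩ Kira ∩ Keiko ∩ Isla: 13:30–13:45, 14:15–15:00, 15:45–16:00.
Total common minutes: 15 + 45 + 15 = 75.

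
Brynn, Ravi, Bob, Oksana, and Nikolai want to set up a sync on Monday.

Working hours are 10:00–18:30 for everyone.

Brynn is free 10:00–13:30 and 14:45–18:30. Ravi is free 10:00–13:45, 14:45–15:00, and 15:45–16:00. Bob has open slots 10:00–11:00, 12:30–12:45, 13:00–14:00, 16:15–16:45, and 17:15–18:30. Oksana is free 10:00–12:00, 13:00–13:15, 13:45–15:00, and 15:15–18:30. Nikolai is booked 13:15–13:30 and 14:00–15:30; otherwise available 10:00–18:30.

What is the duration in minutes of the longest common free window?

Nikolai free within 10:00–18:30: 10:00–13:15, 13:30–14:00, 15:30–18:30.
Brynn ∩ Ravi: 10:00–13:30, 14:45–15:00, 15:45–16:00.
Brynn ∩ Ravi ∩ Bob: 10:00–11:00, 12:30–12:45, 13:00–13:30.
Brynn ∩ Ravi ∩ Bob ∩ Oksana: 10:00–11:00, 13:00–13:15.
Brynn ∩ Ravi ∩ Bob ∩ Oksana ∩ Nikolai: 10:00–11:00, 13:00–13:15.
Common window lengths: 60, 15 min; longest is 60.

60 minutes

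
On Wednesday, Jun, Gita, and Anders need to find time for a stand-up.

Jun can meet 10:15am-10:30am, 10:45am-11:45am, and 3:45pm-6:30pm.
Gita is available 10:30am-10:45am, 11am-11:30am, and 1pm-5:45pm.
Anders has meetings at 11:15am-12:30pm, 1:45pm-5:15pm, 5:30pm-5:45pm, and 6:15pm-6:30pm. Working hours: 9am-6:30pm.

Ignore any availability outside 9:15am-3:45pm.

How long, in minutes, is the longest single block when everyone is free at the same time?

Anders free within 09:00–18:30: 09:00–11:15, 12:30–13:45, 17:15–17:30, 17:45–18:15.
Jun ∩ Gita: 11:00–11:30, 15:45–17:45.
Jun ∩ Gita ∩ Anders: 11:00–11:15, 17:15–17:30.
Restricted to 09:15–15:45: 11:00–11:15.
Single common window of 15 minutes.

15 minutes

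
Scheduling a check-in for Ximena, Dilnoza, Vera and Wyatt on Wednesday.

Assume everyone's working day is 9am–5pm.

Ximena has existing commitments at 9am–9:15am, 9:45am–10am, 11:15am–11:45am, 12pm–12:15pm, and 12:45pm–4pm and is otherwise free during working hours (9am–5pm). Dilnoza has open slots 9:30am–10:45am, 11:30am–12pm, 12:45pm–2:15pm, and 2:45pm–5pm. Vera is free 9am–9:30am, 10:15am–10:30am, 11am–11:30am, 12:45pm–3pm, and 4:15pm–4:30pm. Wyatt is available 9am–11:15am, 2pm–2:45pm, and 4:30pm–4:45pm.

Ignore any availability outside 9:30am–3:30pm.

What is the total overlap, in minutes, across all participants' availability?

Ximena free within 09:00–17:00: 09:15–09:45, 10:00–11:15, 11:45–12:00, 12:15–12:45, 16:00–17:00.
Ximena ∩ Dilnoza: 09:30–09:45, 10:00–10:45, 11:45–12:00, 16:00–17:00.
Ximena ∩ Dilnoza ∩ Vera: 10:15–10:30, 16:15–16:30.
Ximena ∩ Dilnoza ∩ Vera ∩ Wyatt: 10:15–10:30.
Restricted to 09:30–15:30: 10:15–10:30.
Total common minutes: 15.

15 minutes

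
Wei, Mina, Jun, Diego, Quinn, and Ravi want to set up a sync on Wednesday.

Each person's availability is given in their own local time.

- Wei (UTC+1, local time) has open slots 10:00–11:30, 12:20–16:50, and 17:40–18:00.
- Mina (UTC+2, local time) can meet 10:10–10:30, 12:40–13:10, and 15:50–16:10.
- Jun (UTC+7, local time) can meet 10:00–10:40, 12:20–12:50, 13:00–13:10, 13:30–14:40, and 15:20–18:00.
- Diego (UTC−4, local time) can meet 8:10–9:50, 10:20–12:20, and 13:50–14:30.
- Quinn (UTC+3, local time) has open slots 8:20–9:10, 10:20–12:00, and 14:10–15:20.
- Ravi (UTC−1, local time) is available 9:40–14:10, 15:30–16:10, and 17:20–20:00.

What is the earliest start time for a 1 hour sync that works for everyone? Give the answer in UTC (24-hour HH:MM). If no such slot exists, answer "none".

Wei → UTC: 09:00–10:30, 11:20–15:50, 16:40–17:00.
Mina → UTC: 08:10–08:30, 10:40–11:10, 13:50–14:10.
Jun → UTC: 03:00–03:40, 05:20–05:50, 06:00–06:10, 06:30–07:40, 08:20–11:00.
Diego → UTC: 12:10–13:50, 14:20–16:20, 17:50–18:30.
Quinn → UTC: 05:20–06:10, 07:20–09:00, 11:10–12:20.
Ravi → UTC: 10:40–15:10, 16:30–17:10, 18:20–21:00.
Wei ∩ Mina: 13:50–14:10.
Wei ∩ Mina ∩ Jun: (none).
Wei ∩ Mina ∩ Jun ∩ Diego: (none).
Wei ∩ Mina ∩ Jun ∩ Diego ∩ Quinn: (none).
Wei ∩ Mina ∩ Jun ∩ Diego ∩ Quinn ∩ Ravi: (none).
Windows ≥ 60 min: (none).

none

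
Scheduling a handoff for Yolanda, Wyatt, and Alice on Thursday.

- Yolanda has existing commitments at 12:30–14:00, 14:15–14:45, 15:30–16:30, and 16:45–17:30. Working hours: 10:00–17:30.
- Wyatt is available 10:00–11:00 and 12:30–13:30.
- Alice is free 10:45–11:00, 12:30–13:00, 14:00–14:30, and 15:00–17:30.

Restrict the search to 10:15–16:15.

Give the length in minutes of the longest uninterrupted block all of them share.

15 minutes

Yolanda free within 10:00–17:30: 10:00–12:30, 14:00–14:15, 14:45–15:30, 16:30–16:45.
Yolanda ∩ Wyatt: 10:00–11:00.
Yolanda ∩ Wyatt ∩ Alice: 10:45–11:00.
Restricted to 10:15–16:15: 10:45–11:00.
Single common window of 15 minutes.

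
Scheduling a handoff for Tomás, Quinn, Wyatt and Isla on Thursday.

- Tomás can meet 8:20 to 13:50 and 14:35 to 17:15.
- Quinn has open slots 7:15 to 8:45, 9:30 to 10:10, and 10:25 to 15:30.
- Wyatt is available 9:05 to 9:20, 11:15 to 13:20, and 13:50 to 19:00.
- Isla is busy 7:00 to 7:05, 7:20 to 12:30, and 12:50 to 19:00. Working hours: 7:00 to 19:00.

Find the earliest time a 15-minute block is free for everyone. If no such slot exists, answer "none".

Isla free within 07:00–19:00: 07:05–07:20, 12:30–12:50.
Tomás ∩ Quinn: 08:20–08:45, 09:30–10:10, 10:25–13:50, 14:35–15:30.
Tomás ∩ Quinn ∩ Wyatt: 11:15–13:20, 14:35–15:30.
Tomás ∩ Quinn ∩ Wyatt ∩ Isla: 12:30–12:50.
Windows ≥ 15 min: 12:30–12:50.
Earliest such window starts at 12:30.

12:30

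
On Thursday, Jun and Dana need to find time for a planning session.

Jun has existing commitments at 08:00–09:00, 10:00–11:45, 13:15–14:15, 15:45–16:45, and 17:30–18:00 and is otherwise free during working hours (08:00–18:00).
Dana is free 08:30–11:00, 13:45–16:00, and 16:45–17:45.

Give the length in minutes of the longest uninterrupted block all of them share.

90 minutes

Jun free within 08:00–18:00: 09:00–10:00, 11:45–13:15, 14:15–15:45, 16:45–17:30.
Jun ∩ Dana: 09:00–10:00, 14:15–15:45, 16:45–17:30.
Common window lengths: 60, 90, 45 min; longest is 90.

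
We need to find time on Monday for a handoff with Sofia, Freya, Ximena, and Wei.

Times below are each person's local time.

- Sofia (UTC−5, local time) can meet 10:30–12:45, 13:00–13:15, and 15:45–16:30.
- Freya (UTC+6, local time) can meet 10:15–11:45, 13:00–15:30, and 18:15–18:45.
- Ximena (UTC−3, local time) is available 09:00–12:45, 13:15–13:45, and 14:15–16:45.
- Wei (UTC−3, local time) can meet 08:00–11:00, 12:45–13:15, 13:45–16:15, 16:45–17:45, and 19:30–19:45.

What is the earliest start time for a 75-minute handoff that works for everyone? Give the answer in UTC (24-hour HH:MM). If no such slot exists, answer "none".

Sofia → UTC: 15:30–17:45, 18:00–18:15, 20:45–21:30.
Freya → UTC: 04:15–05:45, 07:00–09:30, 12:15–12:45.
Ximena → UTC: 12:00–15:45, 16:15–16:45, 17:15–19:45.
Wei → UTC: 11:00–14:00, 15:45–16:15, 16:45–19:15, 19:45–20:45, 22:30–22:45.
Sofia ∩ Freya: (none).
Sofia ∩ Freya ∩ Ximena: (none).
Sofia ∩ Freya ∩ Ximena ∩ Wei: (none).
Windows ≥ 75 min: (none).

none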